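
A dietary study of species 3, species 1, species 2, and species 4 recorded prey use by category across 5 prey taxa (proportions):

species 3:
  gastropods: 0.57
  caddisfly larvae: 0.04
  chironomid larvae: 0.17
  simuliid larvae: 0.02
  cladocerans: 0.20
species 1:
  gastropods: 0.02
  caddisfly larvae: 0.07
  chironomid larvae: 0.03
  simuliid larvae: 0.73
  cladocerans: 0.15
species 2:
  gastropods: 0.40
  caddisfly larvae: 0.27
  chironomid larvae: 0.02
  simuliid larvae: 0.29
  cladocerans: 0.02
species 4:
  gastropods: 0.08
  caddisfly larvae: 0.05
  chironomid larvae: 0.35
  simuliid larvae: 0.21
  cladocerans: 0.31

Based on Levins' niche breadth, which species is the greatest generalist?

species 4

Σp_3ᵢ² = 0.57² + 0.04² + 0.17² + 0.02² + 0.20² = 0.3249 + 0.0016 + 0.0289 + 0.0004 + 0.0400 = 0.3958
B_3 = 1 / 0.3958 = 2.5265
Σp_1ᵢ² = 0.02² + 0.07² + 0.03² + 0.73² + 0.15² = 0.0004 + 0.0049 + 0.0009 + 0.5329 + 0.0225 = 0.5616
B_1 = 1 / 0.5616 = 1.7806
Σp_2ᵢ² = 0.40² + 0.27² + 0.02² + 0.29² + 0.02² = 0.1600 + 0.0729 + 0.0004 + 0.0841 + 0.0004 = 0.3178
B_2 = 1 / 0.3178 = 3.1466
Σp_4ᵢ² = 0.08² + 0.05² + 0.35² + 0.21² + 0.31² = 0.0064 + 0.0025 + 0.1225 + 0.0441 + 0.0961 = 0.2716
B_4 = 1 / 0.2716 = 3.6819
Highest B → broadest niche (most generalist): species 4 (B = 3.68).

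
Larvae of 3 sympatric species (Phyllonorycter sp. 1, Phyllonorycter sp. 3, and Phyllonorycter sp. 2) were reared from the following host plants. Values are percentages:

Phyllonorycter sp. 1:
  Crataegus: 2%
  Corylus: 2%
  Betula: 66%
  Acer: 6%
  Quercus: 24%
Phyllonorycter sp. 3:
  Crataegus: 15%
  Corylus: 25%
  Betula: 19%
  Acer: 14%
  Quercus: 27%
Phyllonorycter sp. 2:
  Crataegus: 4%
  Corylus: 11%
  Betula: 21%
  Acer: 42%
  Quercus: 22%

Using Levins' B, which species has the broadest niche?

Convert percentages to proportions (divide by 100).
Σp_1ᵢ² = 0.02² + 0.02² + 0.66² + 0.06² + 0.24² = 0.0004 + 0.0004 + 0.4356 + 0.0036 + 0.0576 = 0.4976
B_1 = 1 / 0.4976 = 2.0096
Σp_3ᵢ² = 0.15² + 0.25² + 0.19² + 0.14² + 0.27² = 0.0225 + 0.0625 + 0.0361 + 0.0196 + 0.0729 = 0.2136
B_3 = 1 / 0.2136 = 4.6816
Σp_2ᵢ² = 0.04² + 0.11² + 0.21² + 0.42² + 0.22² = 0.0016 + 0.0121 + 0.0441 + 0.1764 + 0.0484 = 0.2826
B_2 = 1 / 0.2826 = 3.5386
Highest B → broadest niche (most generalist): Phyllonorycter sp. 3 (B = 4.68).

Phyllonorycter sp. 3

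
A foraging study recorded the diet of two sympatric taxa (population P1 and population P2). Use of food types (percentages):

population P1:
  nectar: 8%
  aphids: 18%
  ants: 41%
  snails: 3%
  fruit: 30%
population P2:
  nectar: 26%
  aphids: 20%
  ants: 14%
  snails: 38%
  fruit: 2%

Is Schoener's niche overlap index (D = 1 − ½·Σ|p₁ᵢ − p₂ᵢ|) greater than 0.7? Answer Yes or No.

No

Convert percentages to proportions (divide by 100).
Σ|p₁ᵢ − p₂ᵢ| = 0.18 + 0.02 + 0.27 + 0.35 + 0.28 = 1.10
D = 1 − ½ × 1.10 = 1 − 0.550 = 0.4500
D = 0.4500 < 0.7 → No.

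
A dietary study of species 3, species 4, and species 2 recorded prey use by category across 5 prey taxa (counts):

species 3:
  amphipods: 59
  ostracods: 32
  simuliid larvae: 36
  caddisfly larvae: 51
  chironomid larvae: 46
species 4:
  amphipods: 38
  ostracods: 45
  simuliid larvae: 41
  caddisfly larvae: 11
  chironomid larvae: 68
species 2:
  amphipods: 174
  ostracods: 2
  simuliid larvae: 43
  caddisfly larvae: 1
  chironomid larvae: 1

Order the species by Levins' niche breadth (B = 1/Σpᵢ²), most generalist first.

species 3 > species 4 > species 2

Proportions for species 3 (n=224): 59/224=0.2634, 32/224=0.1429, 36/224=0.1607, 51/224=0.2277, 46/224=0.2054
Proportions for species 4 (n=203): 38/203=0.1872, 45/203=0.2217, 41/203=0.2020, 11/203=0.0542, 68/203=0.3350
Proportions for species 2 (n=221): 174/221=0.7873, 2/221=0.0090, 43/221=0.1946, 1/221=0.0045, 1/221=0.0045
Σp_3ᵢ² = 0.2634² + 0.1429² + 0.1607² + 0.2277² + 0.2054² = 0.069380 + 0.020420 + 0.025824 + 0.051847 + 0.042189 = 0.209660
B_3 = 1 / 0.209660 = 4.7696
Σp_4ᵢ² = 0.1872² + 0.2217² + 0.2020² + 0.0542² + 0.3350² = 0.035044 + 0.049151 + 0.040804 + 0.002938 + 0.112225 = 0.240162
B_4 = 1 / 0.240162 = 4.1639
Σp_2ᵢ² = 0.7873² + 0.0090² + 0.1946² + 0.0045² + 0.0045² = 0.619841 + 0.000081 + 0.037869 + 0.000020 + 0.000020 = 0.657831
B_2 = 1 / 0.657831 = 1.5201
Ranking by B (broadest → narrowest): species 3 (4.77) > species 4 (4.16) > species 2 (1.52)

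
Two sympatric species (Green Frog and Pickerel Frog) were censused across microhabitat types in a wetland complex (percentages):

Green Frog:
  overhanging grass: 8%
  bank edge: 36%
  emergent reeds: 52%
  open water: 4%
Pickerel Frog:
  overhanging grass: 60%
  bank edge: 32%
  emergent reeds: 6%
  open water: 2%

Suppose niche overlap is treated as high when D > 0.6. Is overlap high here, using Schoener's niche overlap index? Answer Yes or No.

Convert percentages to proportions (divide by 100).
Σ|p₁ᵢ − p₂ᵢ| = 0.52 + 0.04 + 0.46 + 0.02 = 1.04
D = 1 − ½ × 1.04 = 1 − 0.520 = 0.4800
D = 0.4800 < 0.6 → No.

No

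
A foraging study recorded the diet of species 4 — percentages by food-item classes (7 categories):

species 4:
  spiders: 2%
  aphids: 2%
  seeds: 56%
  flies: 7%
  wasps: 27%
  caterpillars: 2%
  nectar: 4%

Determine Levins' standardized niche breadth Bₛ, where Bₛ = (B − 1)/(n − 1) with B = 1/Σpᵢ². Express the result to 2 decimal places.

0.26

Convert percentages to proportions (divide by 100).
Σpᵢ² = 0.02² + 0.02² + 0.56² + 0.07² + 0.27² + 0.02² + 0.04² = 0.0004 + 0.0004 + 0.3136 + 0.0049 + 0.0729 + 0.0004 + 0.0016 = 0.3942
B = 1 / 0.3942 = 2.5368
Bₛ = (B − 1)/(n − 1) = (2.5368 − 1)/(7 − 1) = 1.5368/6 = 0.2561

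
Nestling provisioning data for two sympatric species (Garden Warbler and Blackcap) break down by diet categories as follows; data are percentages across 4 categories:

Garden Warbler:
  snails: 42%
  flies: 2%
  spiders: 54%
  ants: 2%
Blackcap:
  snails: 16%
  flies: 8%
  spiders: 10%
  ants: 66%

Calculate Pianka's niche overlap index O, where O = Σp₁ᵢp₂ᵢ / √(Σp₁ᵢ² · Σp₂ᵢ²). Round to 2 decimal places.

0.29

Convert percentages to proportions (divide by 100).
Σ p₁ᵢp₂ᵢ = 0.0672 + 0.0016 + 0.0540 + 0.0132 = 0.1360
Σp_1ᵢ² = 0.42² + 0.02² + 0.54² + 0.02² = 0.1764 + 0.0004 + 0.2916 + 0.0004 = 0.4688
Σp_2ᵢ² = 0.16² + 0.08² + 0.10² + 0.66² = 0.0256 + 0.0064 + 0.0100 + 0.4356 = 0.4776
O = 0.1360 / √(0.4688 × 0.4776) = 0.1360 / 0.47318 = 0.2874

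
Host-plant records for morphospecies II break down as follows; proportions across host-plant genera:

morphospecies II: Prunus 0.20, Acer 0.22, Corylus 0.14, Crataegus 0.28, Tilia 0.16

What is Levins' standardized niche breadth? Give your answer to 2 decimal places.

0.93

Σpᵢ² = 0.20² + 0.22² + 0.14² + 0.28² + 0.16² = 0.0400 + 0.0484 + 0.0196 + 0.0784 + 0.0256 = 0.2120
B = 1 / 0.2120 = 4.7170
Bₛ = (B − 1)/(n − 1) = (4.7170 − 1)/(5 − 1) = 3.7170/4 = 0.9293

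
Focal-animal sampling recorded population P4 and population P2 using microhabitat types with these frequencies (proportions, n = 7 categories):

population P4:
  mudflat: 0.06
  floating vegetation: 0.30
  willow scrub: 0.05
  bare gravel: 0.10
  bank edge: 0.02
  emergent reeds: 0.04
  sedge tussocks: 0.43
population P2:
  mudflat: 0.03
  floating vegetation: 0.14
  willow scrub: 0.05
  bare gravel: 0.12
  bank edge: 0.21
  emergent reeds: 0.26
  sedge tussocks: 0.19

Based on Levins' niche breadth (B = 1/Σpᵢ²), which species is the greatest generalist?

population P2

Σp_P4ᵢ² = 0.06² + 0.30² + 0.05² + 0.10² + 0.02² + 0.04² + 0.43² = 0.0036 + 0.0900 + 0.0025 + 0.0100 + 0.0004 + 0.0016 + 0.1849 = 0.2930
B_P4 = 1 / 0.2930 = 3.4130
Σp_P2ᵢ² = 0.03² + 0.14² + 0.05² + 0.12² + 0.21² + 0.26² + 0.19² = 0.0009 + 0.0196 + 0.0025 + 0.0144 + 0.0441 + 0.0676 + 0.0361 = 0.1852
B_P2 = 1 / 0.1852 = 5.3996
Highest B → broadest niche (most generalist): population P2 (B = 5.40).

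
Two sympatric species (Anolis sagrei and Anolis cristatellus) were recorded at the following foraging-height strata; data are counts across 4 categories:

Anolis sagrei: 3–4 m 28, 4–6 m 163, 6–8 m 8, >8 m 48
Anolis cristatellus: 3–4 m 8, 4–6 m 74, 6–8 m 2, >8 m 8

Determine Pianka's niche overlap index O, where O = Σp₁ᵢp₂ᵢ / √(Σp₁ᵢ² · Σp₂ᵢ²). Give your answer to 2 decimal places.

Proportions for Anolis sagrei (n=247): 28/247=0.1134, 163/247=0.6599, 8/247=0.0324, 48/247=0.1943
Proportions for Anolis cristatellus (n=92): 8/92=0.0870, 74/92=0.8043, 2/92=0.0217, 8/92=0.0870
Σ p₁ᵢp₂ᵢ = 0.009866 + 0.530758 + 0.000703 + 0.016904 = 0.558231
Σp_1ᵢ² = 0.1134² + 0.6599² + 0.0324² + 0.1943² = 0.012860 + 0.435468 + 0.001050 + 0.037752 = 0.487130
Σp_2ᵢ² = 0.0870² + 0.8043² + 0.0217² + 0.0870² = 0.007569 + 0.646898 + 0.000471 + 0.007569 = 0.662507
O = 0.558231 / √(0.487130 × 0.662507) = 0.558231 / 0.5680907 = 0.9826

0.98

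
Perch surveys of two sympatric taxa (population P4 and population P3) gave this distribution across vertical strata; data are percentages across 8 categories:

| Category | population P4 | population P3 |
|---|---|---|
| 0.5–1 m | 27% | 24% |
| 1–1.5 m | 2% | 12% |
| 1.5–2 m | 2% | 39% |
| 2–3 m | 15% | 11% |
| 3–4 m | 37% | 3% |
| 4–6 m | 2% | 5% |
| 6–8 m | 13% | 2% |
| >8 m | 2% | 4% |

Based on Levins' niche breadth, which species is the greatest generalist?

Convert percentages to proportions (divide by 100).
Σp_P4ᵢ² = 0.27² + 0.02² + 0.02² + 0.15² + 0.37² + 0.02² + 0.13² + 0.02² = 0.0729 + 0.0004 + 0.0004 + 0.0225 + 0.1369 + 0.0004 + 0.0169 + 0.0004 = 0.2508
B_P4 = 1 / 0.2508 = 3.9872
Σp_P3ᵢ² = 0.24² + 0.12² + 0.39² + 0.11² + 0.03² + 0.05² + 0.02² + 0.04² = 0.0576 + 0.0144 + 0.1521 + 0.0121 + 0.0009 + 0.0025 + 0.0004 + 0.0016 = 0.2416
B_P3 = 1 / 0.2416 = 4.1391
Highest B → broadest niche (most generalist): population P3 (B = 4.14).

population P3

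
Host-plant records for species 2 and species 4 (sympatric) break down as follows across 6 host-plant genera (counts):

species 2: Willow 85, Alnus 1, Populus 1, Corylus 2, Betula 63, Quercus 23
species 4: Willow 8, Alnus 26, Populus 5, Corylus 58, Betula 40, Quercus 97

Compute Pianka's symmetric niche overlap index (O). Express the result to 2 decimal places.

0.42

Proportions for species 2 (n=175): 85/175=0.4857, 1/175=0.0057, 1/175=0.0057, 2/175=0.0114, 63/175=0.3600, 23/175=0.1314
Proportions for species 4 (n=234): 8/234=0.0342, 26/234=0.1111, 5/234=0.0214, 58/234=0.2479, 40/234=0.1709, 97/234=0.4145
Σ p₁ᵢp₂ᵢ = 0.016611 + 0.000633 + 0.000122 + 0.002826 + 0.061524 + 0.054465 = 0.136181
Σp_1ᵢ² = 0.4857² + 0.0057² + 0.0057² + 0.0114² + 0.3600² + 0.1314² = 0.235904 + 0.000032 + 0.000032 + 0.000130 + 0.129600 + 0.017266 = 0.382964
Σp_2ᵢ² = 0.0342² + 0.1111² + 0.0214² + 0.2479² + 0.1709² + 0.4145² = 0.001170 + 0.012343 + 0.000458 + 0.061454 + 0.029207 + 0.171810 = 0.276442
O = 0.136181 / √(0.382964 × 0.276442) = 0.136181 / 0.3253726 = 0.4185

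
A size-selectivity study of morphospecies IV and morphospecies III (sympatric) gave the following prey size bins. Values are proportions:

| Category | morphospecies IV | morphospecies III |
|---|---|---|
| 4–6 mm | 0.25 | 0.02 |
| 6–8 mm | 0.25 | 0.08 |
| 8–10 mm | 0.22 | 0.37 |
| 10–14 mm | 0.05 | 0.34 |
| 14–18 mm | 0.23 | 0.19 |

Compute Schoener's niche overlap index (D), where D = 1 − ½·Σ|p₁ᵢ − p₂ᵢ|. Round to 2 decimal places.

0.56

Σ|p₁ᵢ − p₂ᵢ| = 0.23 + 0.17 + 0.15 + 0.29 + 0.04 = 0.88
D = 1 − ½ × 0.88 = 1 − 0.440 = 0.5600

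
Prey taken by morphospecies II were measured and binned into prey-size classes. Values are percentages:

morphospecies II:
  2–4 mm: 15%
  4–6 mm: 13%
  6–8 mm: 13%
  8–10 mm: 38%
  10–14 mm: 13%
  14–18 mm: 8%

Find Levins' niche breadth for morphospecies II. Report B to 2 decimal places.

4.46

Convert percentages to proportions (divide by 100).
Σpᵢ² = 0.15² + 0.13² + 0.13² + 0.38² + 0.13² + 0.08² = 0.0225 + 0.0169 + 0.0169 + 0.1444 + 0.0169 + 0.0064 = 0.2240
B = 1 / 0.2240 = 4.4643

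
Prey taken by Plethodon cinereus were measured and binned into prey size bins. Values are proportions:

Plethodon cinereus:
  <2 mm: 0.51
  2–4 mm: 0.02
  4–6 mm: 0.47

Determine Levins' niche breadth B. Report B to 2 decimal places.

2.08

Σpᵢ² = 0.51² + 0.02² + 0.47² = 0.2601 + 0.0004 + 0.2209 = 0.4814
B = 1 / 0.4814 = 2.0773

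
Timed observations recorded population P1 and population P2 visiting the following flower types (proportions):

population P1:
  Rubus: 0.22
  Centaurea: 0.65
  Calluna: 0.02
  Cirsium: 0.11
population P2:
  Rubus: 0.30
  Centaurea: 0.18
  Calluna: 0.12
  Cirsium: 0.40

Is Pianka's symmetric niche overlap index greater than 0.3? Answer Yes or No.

Σ p₁ᵢp₂ᵢ = 0.0660 + 0.1170 + 0.0024 + 0.0440 = 0.2294
Σp_1ᵢ² = 0.22² + 0.65² + 0.02² + 0.11² = 0.0484 + 0.4225 + 0.0004 + 0.0121 = 0.4834
Σp_2ᵢ² = 0.30² + 0.18² + 0.12² + 0.40² = 0.0900 + 0.0324 + 0.0144 + 0.1600 = 0.2968
O = 0.2294 / √(0.4834 × 0.2968) = 0.2294 / 0.37878 = 0.6056
O = 0.6056 > 0.3 → Yes.

Yes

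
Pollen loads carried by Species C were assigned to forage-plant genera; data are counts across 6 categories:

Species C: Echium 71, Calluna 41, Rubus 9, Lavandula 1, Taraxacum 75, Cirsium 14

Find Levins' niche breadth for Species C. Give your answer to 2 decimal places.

Proportions for Species C (n=211): 71/211=0.3365, 41/211=0.1943, 9/211=0.0427, 1/211=0.0047, 75/211=0.3555, 14/211=0.0664
Σpᵢ² = 0.3365² + 0.1943² + 0.0427² + 0.0047² + 0.3555² + 0.0664² = 0.113232 + 0.037752 + 0.001823 + 0.000022 + 0.126380 + 0.004409 = 0.283618
B = 1 / 0.283618 = 3.5259

3.53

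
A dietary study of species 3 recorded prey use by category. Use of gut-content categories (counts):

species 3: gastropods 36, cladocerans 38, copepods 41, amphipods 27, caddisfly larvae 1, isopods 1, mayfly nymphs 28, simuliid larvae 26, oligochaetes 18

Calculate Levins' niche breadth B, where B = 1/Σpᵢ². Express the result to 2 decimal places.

6.73

Proportions for species 3 (n=216): 36/216=0.1667, 38/216=0.1759, 41/216=0.1898, 27/216=0.1250, 1/216=0.0046, 1/216=0.0046, 28/216=0.1296, 26/216=0.1204, 18/216=0.0833
Σpᵢ² = 0.1667² + 0.1759² + 0.1898² + 0.1250² + 0.0046² + 0.0046² + 0.1296² + 0.1204² + 0.0833² = 0.027789 + 0.030941 + 0.036024 + 0.015625 + 0.000021 + 0.000021 + 0.016796 + 0.014496 + 0.006939 = 0.148652
B = 1 / 0.148652 = 6.7271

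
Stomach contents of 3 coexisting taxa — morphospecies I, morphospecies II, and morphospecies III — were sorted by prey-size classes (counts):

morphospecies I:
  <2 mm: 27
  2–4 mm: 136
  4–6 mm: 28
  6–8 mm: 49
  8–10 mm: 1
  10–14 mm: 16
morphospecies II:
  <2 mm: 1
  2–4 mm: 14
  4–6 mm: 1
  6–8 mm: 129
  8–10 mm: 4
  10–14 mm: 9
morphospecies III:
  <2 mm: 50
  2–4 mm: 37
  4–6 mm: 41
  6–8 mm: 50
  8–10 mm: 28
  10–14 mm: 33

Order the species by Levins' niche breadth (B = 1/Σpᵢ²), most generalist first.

Proportions for morphospecies I (n=257): 27/257=0.1051, 136/257=0.5292, 28/257=0.1089, 49/257=0.1907, 1/257=0.0039, 16/257=0.0623
Proportions for morphospecies II (n=158): 1/158=0.0063, 14/158=0.0886, 1/158=0.0063, 129/158=0.8165, 4/158=0.0253, 9/158=0.0570
Proportions for morphospecies III (n=239): 50/239=0.2092, 37/239=0.1548, 41/239=0.1715, 50/239=0.2092, 28/239=0.1172, 33/239=0.1381
Σp_Iᵢ² = 0.1051² + 0.5292² + 0.1089² + 0.1907² + 0.0039² + 0.0623² = 0.011046 + 0.280053 + 0.011859 + 0.036366 + 0.000015 + 0.003881 = 0.343220
B_I = 1 / 0.343220 = 2.9136
Σp_IIᵢ² = 0.0063² + 0.0886² + 0.0063² + 0.8165² + 0.0253² + 0.0570² = 0.000040 + 0.007850 + 0.000040 + 0.666672 + 0.000640 + 0.003249 = 0.678491
B_II = 1 / 0.678491 = 1.4739
Σp_IIIᵢ² = 0.2092² + 0.1548² + 0.1715² + 0.2092² + 0.1172² + 0.1381² = 0.043765 + 0.023963 + 0.029412 + 0.043765 + 0.013736 + 0.019072 = 0.173713
B_III = 1 / 0.173713 = 5.7566
Ranking by B (broadest → narrowest): morphospecies III (5.76) > morphospecies I (2.91) > morphospecies II (1.47)

morphospecies III > morphospecies I > morphospecies II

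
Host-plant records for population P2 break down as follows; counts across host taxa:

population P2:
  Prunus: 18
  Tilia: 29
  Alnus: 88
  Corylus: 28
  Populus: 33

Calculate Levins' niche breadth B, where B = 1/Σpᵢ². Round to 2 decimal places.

3.56

Proportions for population P2 (n=196): 18/196=0.0918, 29/196=0.1480, 88/196=0.4490, 28/196=0.1429, 33/196=0.1684
Σpᵢ² = 0.0918² + 0.1480² + 0.4490² + 0.1429² + 0.1684² = 0.008427 + 0.021904 + 0.201601 + 0.020420 + 0.028359 = 0.280711
B = 1 / 0.280711 = 3.5624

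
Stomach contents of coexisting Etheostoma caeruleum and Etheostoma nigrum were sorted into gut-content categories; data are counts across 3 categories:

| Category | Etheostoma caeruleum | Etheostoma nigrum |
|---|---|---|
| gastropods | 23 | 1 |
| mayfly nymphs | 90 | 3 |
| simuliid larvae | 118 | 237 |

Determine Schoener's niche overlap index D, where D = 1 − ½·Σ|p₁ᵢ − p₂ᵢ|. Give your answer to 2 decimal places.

0.53

Proportions for Etheostoma caeruleum (n=231): 23/231=0.0996, 90/231=0.3896, 118/231=0.5108
Proportions for Etheostoma nigrum (n=241): 1/241=0.0041, 3/241=0.0124, 237/241=0.9834
Σ|p₁ᵢ − p₂ᵢ| = 0.0955 + 0.3772 + 0.4726 = 0.9453
D = 1 − ½ × 0.9453 = 1 − 0.47265 = 0.52735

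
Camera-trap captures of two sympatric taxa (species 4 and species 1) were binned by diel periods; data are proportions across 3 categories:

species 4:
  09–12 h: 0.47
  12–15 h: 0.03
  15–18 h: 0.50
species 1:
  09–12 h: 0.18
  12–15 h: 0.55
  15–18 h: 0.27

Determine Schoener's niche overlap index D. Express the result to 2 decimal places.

0.48

Σ|p₁ᵢ − p₂ᵢ| = 0.29 + 0.52 + 0.23 = 1.04
D = 1 − ½ × 1.04 = 1 − 0.520 = 0.4800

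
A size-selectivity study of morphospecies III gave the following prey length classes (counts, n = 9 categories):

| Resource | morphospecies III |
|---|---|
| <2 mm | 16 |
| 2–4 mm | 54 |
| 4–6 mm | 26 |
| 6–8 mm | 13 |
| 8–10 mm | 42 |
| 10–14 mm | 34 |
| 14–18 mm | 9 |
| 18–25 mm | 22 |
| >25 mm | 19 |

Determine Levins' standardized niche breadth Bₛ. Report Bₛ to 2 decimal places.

Proportions for morphospecies III (n=235): 16/235=0.0681, 54/235=0.2298, 26/235=0.1106, 13/235=0.0553, 42/235=0.1787, 34/235=0.1447, 9/235=0.0383, 22/235=0.0936, 19/235=0.0809
Σpᵢ² = 0.0681² + 0.2298² + 0.1106² + 0.0553² + 0.1787² + 0.1447² + 0.0383² + 0.0936² + 0.0809² = 0.004638 + 0.052808 + 0.012232 + 0.003058 + 0.031934 + 0.020938 + 0.001467 + 0.008761 + 0.006545 = 0.142381
B = 1 / 0.142381 = 7.0234
Bₛ = (B − 1)/(n − 1) = (7.0234 − 1)/(9 − 1) = 6.0234/8 = 0.7529

0.75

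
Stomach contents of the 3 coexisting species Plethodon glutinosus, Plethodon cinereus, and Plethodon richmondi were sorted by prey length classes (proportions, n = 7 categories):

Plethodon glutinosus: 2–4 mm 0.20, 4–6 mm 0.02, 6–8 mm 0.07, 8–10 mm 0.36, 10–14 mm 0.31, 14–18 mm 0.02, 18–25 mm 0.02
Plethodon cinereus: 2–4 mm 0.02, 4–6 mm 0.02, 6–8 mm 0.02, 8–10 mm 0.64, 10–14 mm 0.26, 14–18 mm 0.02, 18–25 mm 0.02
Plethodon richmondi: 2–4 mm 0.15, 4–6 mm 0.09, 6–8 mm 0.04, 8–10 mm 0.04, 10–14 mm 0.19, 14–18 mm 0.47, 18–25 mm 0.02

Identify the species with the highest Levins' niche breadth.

Σp_glutᵢ² = 0.20² + 0.02² + 0.07² + 0.36² + 0.31² + 0.02² + 0.02² = 0.0400 + 0.0004 + 0.0049 + 0.1296 + 0.0961 + 0.0004 + 0.0004 = 0.2718
B_glut = 1 / 0.2718 = 3.6792
Σp_cineᵢ² = 0.02² + 0.02² + 0.02² + 0.64² + 0.26² + 0.02² + 0.02² = 0.0004 + 0.0004 + 0.0004 + 0.4096 + 0.0676 + 0.0004 + 0.0004 = 0.4792
B_cine = 1 / 0.4792 = 2.0868
Σp_richᵢ² = 0.15² + 0.09² + 0.04² + 0.04² + 0.19² + 0.47² + 0.02² = 0.0225 + 0.0081 + 0.0016 + 0.0016 + 0.0361 + 0.2209 + 0.0004 = 0.2912
B_rich = 1 / 0.2912 = 3.4341
Highest B → broadest niche (most generalist): Plethodon glutinosus (B = 3.68).

Plethodon glutinosus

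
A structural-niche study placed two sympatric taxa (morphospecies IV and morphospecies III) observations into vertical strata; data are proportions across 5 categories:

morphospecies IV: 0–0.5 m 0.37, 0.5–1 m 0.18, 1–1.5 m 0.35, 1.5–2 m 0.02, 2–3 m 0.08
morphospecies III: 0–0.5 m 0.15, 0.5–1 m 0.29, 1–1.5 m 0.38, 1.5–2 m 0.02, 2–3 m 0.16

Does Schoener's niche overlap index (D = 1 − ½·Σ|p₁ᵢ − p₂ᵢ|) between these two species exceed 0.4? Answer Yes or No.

Σ|p₁ᵢ − p₂ᵢ| = 0.22 + 0.11 + 0.03 + 0.00 + 0.08 = 0.44
D = 1 − ½ × 0.44 = 1 − 0.220 = 0.7800
D = 0.7800 > 0.4 → Yes.

Yes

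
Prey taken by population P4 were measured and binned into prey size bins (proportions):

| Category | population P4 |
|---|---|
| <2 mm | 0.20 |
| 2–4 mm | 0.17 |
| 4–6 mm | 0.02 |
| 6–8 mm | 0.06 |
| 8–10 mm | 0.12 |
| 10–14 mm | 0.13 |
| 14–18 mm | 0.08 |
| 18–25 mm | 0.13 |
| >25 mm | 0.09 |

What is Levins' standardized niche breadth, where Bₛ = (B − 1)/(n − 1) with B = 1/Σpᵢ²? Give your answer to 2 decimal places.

0.80

Σpᵢ² = 0.20² + 0.17² + 0.02² + 0.06² + 0.12² + 0.13² + 0.08² + 0.13² + 0.09² = 0.0400 + 0.0289 + 0.0004 + 0.0036 + 0.0144 + 0.0169 + 0.0064 + 0.0169 + 0.0081 = 0.1356
B = 1 / 0.1356 = 7.3746
Bₛ = (B − 1)/(n − 1) = (7.3746 − 1)/(9 − 1) = 6.3746/8 = 0.7968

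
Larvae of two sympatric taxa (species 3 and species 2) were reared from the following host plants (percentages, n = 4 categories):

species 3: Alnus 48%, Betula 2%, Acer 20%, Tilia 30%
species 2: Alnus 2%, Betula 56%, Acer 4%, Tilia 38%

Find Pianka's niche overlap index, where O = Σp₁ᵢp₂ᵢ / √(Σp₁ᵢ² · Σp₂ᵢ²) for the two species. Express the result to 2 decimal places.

0.35

Convert percentages to proportions (divide by 100).
Σ p₁ᵢp₂ᵢ = 0.0096 + 0.0112 + 0.0080 + 0.1140 = 0.1428
Σp_1ᵢ² = 0.48² + 0.02² + 0.20² + 0.30² = 0.2304 + 0.0004 + 0.0400 + 0.0900 = 0.3608
Σp_2ᵢ² = 0.02² + 0.56² + 0.04² + 0.38² = 0.0004 + 0.3136 + 0.0016 + 0.1444 = 0.4600
O = 0.1428 / √(0.3608 × 0.4600) = 0.1428 / 0.40739 = 0.3505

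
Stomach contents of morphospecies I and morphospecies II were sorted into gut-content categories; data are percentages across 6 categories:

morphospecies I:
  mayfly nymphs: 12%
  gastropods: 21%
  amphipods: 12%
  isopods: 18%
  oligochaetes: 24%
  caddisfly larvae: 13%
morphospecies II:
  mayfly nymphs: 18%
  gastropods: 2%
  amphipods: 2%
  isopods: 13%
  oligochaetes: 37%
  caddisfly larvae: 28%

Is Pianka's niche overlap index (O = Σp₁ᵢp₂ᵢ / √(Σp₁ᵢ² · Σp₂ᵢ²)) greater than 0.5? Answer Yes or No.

Convert percentages to proportions (divide by 100).
Σ p₁ᵢp₂ᵢ = 0.0216 + 0.0042 + 0.0024 + 0.0234 + 0.0888 + 0.0364 = 0.1768
Σp_1ᵢ² = 0.12² + 0.21² + 0.12² + 0.18² + 0.24² + 0.13² = 0.0144 + 0.0441 + 0.0144 + 0.0324 + 0.0576 + 0.0169 = 0.1798
Σp_2ᵢ² = 0.18² + 0.02² + 0.02² + 0.13² + 0.37² + 0.28² = 0.0324 + 0.0004 + 0.0004 + 0.0169 + 0.1369 + 0.0784 = 0.2654
O = 0.1768 / √(0.1798 × 0.2654) = 0.1768 / 0.21845 = 0.8093
O = 0.8093 > 0.5 → Yes.

Yes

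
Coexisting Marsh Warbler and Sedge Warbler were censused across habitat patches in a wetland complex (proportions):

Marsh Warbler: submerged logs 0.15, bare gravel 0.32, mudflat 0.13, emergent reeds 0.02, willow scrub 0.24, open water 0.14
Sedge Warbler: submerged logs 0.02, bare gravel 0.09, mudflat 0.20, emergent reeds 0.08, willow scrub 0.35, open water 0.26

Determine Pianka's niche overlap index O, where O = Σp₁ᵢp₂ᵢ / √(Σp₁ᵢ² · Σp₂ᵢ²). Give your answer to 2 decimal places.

Σ p₁ᵢp₂ᵢ = 0.0030 + 0.0288 + 0.0260 + 0.0016 + 0.0840 + 0.0364 = 0.1798
Σp_1ᵢ² = 0.15² + 0.32² + 0.13² + 0.02² + 0.24² + 0.14² = 0.0225 + 0.1024 + 0.0169 + 0.0004 + 0.0576 + 0.0196 = 0.2194
Σp_2ᵢ² = 0.02² + 0.09² + 0.20² + 0.08² + 0.35² + 0.26² = 0.0004 + 0.0081 + 0.0400 + 0.0064 + 0.1225 + 0.0676 = 0.2450
O = 0.1798 / √(0.2194 × 0.2450) = 0.1798 / 0.23185 = 0.7755

0.78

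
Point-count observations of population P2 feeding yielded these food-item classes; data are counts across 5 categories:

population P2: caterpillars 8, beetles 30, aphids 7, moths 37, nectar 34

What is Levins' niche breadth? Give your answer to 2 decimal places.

3.80

Proportions for population P2 (n=116): 8/116=0.0690, 30/116=0.2586, 7/116=0.0603, 37/116=0.3190, 34/116=0.2931
Σpᵢ² = 0.0690² + 0.2586² + 0.0603² + 0.3190² + 0.2931² = 0.004761 + 0.066874 + 0.003636 + 0.101761 + 0.085908 = 0.262940
B = 1 / 0.262940 = 3.8031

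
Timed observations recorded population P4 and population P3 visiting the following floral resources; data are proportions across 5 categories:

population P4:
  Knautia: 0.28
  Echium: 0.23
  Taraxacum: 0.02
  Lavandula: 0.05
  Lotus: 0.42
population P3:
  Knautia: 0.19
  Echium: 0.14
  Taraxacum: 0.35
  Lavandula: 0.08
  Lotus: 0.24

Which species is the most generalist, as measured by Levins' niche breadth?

population P3

Σp_P4ᵢ² = 0.28² + 0.23² + 0.02² + 0.05² + 0.42² = 0.0784 + 0.0529 + 0.0004 + 0.0025 + 0.1764 = 0.3106
B_P4 = 1 / 0.3106 = 3.2196
Σp_P3ᵢ² = 0.19² + 0.14² + 0.35² + 0.08² + 0.24² = 0.0361 + 0.0196 + 0.1225 + 0.0064 + 0.0576 = 0.2422
B_P3 = 1 / 0.2422 = 4.1288
Highest B → broadest niche (most generalist): population P3 (B = 4.13).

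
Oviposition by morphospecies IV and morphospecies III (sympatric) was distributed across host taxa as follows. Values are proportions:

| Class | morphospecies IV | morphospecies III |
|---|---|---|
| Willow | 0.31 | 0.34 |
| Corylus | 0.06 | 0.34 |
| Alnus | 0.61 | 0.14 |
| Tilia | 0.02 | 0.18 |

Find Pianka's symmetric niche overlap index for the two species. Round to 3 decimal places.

0.587

Σ p₁ᵢp₂ᵢ = 0.1054 + 0.0204 + 0.0854 + 0.0036 = 0.2148
Σp_1ᵢ² = 0.31² + 0.06² + 0.61² + 0.02² = 0.0961 + 0.0036 + 0.3721 + 0.0004 = 0.4722
Σp_2ᵢ² = 0.34² + 0.34² + 0.14² + 0.18² = 0.1156 + 0.1156 + 0.0196 + 0.0324 = 0.2832
O = 0.2148 / √(0.4722 × 0.2832) = 0.2148 / 0.365687 = 0.58739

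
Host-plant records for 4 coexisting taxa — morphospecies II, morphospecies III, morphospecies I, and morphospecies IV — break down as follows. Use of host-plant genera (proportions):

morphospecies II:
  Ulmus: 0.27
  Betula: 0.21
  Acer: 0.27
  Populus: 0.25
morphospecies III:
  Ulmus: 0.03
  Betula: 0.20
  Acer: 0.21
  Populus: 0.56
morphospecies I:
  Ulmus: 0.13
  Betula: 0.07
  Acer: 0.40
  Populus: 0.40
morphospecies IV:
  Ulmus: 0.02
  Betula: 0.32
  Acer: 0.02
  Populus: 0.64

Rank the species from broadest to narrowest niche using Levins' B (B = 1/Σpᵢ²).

Σp_IIᵢ² = 0.27² + 0.21² + 0.27² + 0.25² = 0.0729 + 0.0441 + 0.0729 + 0.0625 = 0.2524
B_II = 1 / 0.2524 = 3.9620
Σp_IIIᵢ² = 0.03² + 0.20² + 0.21² + 0.56² = 0.0009 + 0.0400 + 0.0441 + 0.3136 = 0.3986
B_III = 1 / 0.3986 = 2.5088
Σp_Iᵢ² = 0.13² + 0.07² + 0.40² + 0.40² = 0.0169 + 0.0049 + 0.1600 + 0.1600 = 0.3418
B_I = 1 / 0.3418 = 2.9257
Σp_IVᵢ² = 0.02² + 0.32² + 0.02² + 0.64² = 0.0004 + 0.1024 + 0.0004 + 0.4096 = 0.5128
B_IV = 1 / 0.5128 = 1.9501
Ranking by B (broadest → narrowest): morphospecies II (3.96) > morphospecies I (2.93) > morphospecies III (2.51) > morphospecies IV (1.95)

morphospecies II > morphospecies I > morphospecies III > morphospecies IV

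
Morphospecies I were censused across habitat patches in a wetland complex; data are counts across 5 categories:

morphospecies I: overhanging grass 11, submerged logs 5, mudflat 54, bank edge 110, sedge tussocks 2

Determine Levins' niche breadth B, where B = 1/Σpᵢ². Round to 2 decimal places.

2.18

Proportions for morphospecies I (n=182): 11/182=0.0604, 5/182=0.0275, 54/182=0.2967, 110/182=0.6044, 2/182=0.0110
Σpᵢ² = 0.0604² + 0.0275² + 0.2967² + 0.6044² + 0.0110² = 0.003648 + 0.000756 + 0.088031 + 0.365299 + 0.000121 = 0.457855
B = 1 / 0.457855 = 2.1841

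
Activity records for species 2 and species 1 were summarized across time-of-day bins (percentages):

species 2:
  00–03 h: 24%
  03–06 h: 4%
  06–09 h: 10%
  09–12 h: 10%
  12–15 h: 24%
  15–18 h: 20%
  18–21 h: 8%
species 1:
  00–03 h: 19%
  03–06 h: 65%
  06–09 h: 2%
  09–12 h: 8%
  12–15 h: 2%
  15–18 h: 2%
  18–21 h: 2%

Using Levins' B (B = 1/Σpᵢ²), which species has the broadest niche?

species 2

Convert percentages to proportions (divide by 100).
Σp_2ᵢ² = 0.24² + 0.04² + 0.10² + 0.10² + 0.24² + 0.20² + 0.08² = 0.0576 + 0.0016 + 0.0100 + 0.0100 + 0.0576 + 0.0400 + 0.0064 = 0.1832
B_2 = 1 / 0.1832 = 5.4585
Σp_1ᵢ² = 0.19² + 0.65² + 0.02² + 0.08² + 0.02² + 0.02² + 0.02² = 0.0361 + 0.4225 + 0.0004 + 0.0064 + 0.0004 + 0.0004 + 0.0004 = 0.4666
B_1 = 1 / 0.4666 = 2.1432
Highest B → broadest niche (most generalist): species 2 (B = 5.46).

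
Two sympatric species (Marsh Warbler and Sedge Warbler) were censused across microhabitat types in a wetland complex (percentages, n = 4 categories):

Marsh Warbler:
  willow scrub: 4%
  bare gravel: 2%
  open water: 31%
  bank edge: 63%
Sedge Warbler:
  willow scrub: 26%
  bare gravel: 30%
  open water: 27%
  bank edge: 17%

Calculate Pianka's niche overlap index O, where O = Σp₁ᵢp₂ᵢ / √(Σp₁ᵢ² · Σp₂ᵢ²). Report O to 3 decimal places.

0.578

Convert percentages to proportions (divide by 100).
Σ p₁ᵢp₂ᵢ = 0.0104 + 0.0060 + 0.0837 + 0.1071 = 0.2072
Σp_1ᵢ² = 0.04² + 0.02² + 0.31² + 0.63² = 0.0016 + 0.0004 + 0.0961 + 0.3969 = 0.4950
Σp_2ᵢ² = 0.26² + 0.30² + 0.27² + 0.17² = 0.0676 + 0.0900 + 0.0729 + 0.0289 = 0.2594
O = 0.2072 / √(0.4950 × 0.2594) = 0.2072 / 0.358334 = 0.57823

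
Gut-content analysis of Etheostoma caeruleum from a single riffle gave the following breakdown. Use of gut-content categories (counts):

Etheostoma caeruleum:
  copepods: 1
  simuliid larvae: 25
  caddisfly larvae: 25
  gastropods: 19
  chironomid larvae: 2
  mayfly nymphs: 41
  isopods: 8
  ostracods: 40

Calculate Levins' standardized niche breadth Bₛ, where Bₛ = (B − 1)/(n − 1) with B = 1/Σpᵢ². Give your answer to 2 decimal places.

Proportions for Etheostoma caeruleum (n=161): 1/161=0.0062, 25/161=0.1553, 25/161=0.1553, 19/161=0.1180, 2/161=0.0124, 41/161=0.2547, 8/161=0.0497, 40/161=0.2484
Σpᵢ² = 0.0062² + 0.1553² + 0.1553² + 0.1180² + 0.0124² + 0.2547² + 0.0497² + 0.2484² = 0.000038 + 0.024118 + 0.024118 + 0.013924 + 0.000154 + 0.064872 + 0.002470 + 0.061703 = 0.191397
B = 1 / 0.191397 = 5.2247
Bₛ = (B − 1)/(n − 1) = (5.2247 − 1)/(8 − 1) = 4.2247/7 = 0.6035

0.60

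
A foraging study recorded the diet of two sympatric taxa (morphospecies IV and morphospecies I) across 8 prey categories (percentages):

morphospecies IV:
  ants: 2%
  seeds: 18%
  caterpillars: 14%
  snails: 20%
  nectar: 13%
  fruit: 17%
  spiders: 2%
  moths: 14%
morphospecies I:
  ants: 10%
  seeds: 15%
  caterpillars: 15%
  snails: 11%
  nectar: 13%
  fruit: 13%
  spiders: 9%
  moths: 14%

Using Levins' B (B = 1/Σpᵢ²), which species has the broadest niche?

Convert percentages to proportions (divide by 100).
Σp_IVᵢ² = 0.02² + 0.18² + 0.14² + 0.20² + 0.13² + 0.17² + 0.02² + 0.14² = 0.0004 + 0.0324 + 0.0196 + 0.0400 + 0.0169 + 0.0289 + 0.0004 + 0.0196 = 0.1582
B_IV = 1 / 0.1582 = 6.3211
Σp_Iᵢ² = 0.10² + 0.15² + 0.15² + 0.11² + 0.13² + 0.13² + 0.09² + 0.14² = 0.0100 + 0.0225 + 0.0225 + 0.0121 + 0.0169 + 0.0169 + 0.0081 + 0.0196 = 0.1286
B_I = 1 / 0.1286 = 7.7760
Highest B → broadest niche (most generalist): morphospecies I (B = 7.78).

morphospecies I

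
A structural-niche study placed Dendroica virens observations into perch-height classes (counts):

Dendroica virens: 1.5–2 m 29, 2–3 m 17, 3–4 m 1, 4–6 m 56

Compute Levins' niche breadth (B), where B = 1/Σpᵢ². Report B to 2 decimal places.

Proportions for Dendroica virens (n=103): 29/103=0.2816, 17/103=0.1650, 1/103=0.0097, 56/103=0.5437
Σpᵢ² = 0.2816² + 0.1650² + 0.0097² + 0.5437² = 0.079299 + 0.027225 + 0.000094 + 0.295610 = 0.402228
B = 1 / 0.402228 = 2.4862

2.49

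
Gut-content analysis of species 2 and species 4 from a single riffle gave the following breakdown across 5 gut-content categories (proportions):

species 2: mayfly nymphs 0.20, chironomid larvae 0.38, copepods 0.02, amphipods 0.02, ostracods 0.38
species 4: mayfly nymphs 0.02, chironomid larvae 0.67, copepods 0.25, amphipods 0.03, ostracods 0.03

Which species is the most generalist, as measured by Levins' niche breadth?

Σp_2ᵢ² = 0.20² + 0.38² + 0.02² + 0.02² + 0.38² = 0.0400 + 0.1444 + 0.0004 + 0.0004 + 0.1444 = 0.3296
B_2 = 1 / 0.3296 = 3.0340
Σp_4ᵢ² = 0.02² + 0.67² + 0.25² + 0.03² + 0.03² = 0.0004 + 0.4489 + 0.0625 + 0.0009 + 0.0009 = 0.5136
B_4 = 1 / 0.5136 = 1.9470
Highest B → broadest niche (most generalist): species 2 (B = 3.03).

species 2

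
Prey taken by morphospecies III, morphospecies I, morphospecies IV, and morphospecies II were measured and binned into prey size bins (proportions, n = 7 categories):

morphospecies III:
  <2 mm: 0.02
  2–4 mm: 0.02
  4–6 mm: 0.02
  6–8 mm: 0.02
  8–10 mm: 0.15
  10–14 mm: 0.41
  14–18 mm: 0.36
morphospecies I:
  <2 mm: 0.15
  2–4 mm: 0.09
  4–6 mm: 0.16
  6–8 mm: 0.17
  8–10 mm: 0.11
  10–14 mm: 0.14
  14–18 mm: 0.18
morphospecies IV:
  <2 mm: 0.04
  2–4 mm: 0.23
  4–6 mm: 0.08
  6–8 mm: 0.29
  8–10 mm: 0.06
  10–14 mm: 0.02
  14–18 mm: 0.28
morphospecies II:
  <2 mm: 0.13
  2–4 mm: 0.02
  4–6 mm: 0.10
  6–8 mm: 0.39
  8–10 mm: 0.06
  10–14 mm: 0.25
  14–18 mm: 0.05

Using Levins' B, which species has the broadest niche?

Σp_IIIᵢ² = 0.02² + 0.02² + 0.02² + 0.02² + 0.15² + 0.41² + 0.36² = 0.0004 + 0.0004 + 0.0004 + 0.0004 + 0.0225 + 0.1681 + 0.1296 = 0.3218
B_III = 1 / 0.3218 = 3.1075
Σp_Iᵢ² = 0.15² + 0.09² + 0.16² + 0.17² + 0.11² + 0.14² + 0.18² = 0.0225 + 0.0081 + 0.0256 + 0.0289 + 0.0121 + 0.0196 + 0.0324 = 0.1492
B_I = 1 / 0.1492 = 6.7024
Σp_IVᵢ² = 0.04² + 0.23² + 0.08² + 0.29² + 0.06² + 0.02² + 0.28² = 0.0016 + 0.0529 + 0.0064 + 0.0841 + 0.0036 + 0.0004 + 0.0784 = 0.2274
B_IV = 1 / 0.2274 = 4.3975
Σp_IIᵢ² = 0.13² + 0.02² + 0.10² + 0.39² + 0.06² + 0.25² + 0.05² = 0.0169 + 0.0004 + 0.0100 + 0.1521 + 0.0036 + 0.0625 + 0.0025 = 0.2480
B_II = 1 / 0.2480 = 4.0323
Highest B → broadest niche (most generalist): morphospecies I (B = 6.70).

morphospecies I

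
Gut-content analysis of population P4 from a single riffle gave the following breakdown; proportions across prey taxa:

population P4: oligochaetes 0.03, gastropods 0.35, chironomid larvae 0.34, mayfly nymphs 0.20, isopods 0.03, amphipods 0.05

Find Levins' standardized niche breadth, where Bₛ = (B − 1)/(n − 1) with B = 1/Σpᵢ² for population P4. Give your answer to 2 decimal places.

0.51

Σpᵢ² = 0.03² + 0.35² + 0.34² + 0.20² + 0.03² + 0.05² = 0.0009 + 0.1225 + 0.1156 + 0.0400 + 0.0009 + 0.0025 = 0.2824
B = 1 / 0.2824 = 3.5411
Bₛ = (B − 1)/(n − 1) = (3.5411 − 1)/(6 − 1) = 2.5411/5 = 0.5082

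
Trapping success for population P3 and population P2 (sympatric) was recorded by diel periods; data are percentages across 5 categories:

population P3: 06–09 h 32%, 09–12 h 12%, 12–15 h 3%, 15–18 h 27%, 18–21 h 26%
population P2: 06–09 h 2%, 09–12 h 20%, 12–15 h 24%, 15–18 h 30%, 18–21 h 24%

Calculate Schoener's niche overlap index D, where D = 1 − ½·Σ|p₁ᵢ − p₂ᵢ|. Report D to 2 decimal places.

Convert percentages to proportions (divide by 100).
Σ|p₁ᵢ − p₂ᵢ| = 0.30 + 0.08 + 0.21 + 0.03 + 0.02 = 0.64
D = 1 − ½ × 0.64 = 1 − 0.320 = 0.6800

0.68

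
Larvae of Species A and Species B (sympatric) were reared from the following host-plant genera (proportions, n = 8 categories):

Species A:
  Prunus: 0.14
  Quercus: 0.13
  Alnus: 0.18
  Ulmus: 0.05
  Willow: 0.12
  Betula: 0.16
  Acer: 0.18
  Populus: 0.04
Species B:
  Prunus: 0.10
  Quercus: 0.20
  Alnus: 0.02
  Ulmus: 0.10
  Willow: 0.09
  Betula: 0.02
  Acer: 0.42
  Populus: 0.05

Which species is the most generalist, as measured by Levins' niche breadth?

Σp_Aᵢ² = 0.14² + 0.13² + 0.18² + 0.05² + 0.12² + 0.16² + 0.18² + 0.04² = 0.0196 + 0.0169 + 0.0324 + 0.0025 + 0.0144 + 0.0256 + 0.0324 + 0.0016 = 0.1454
B_A = 1 / 0.1454 = 6.8776
Σp_Bᵢ² = 0.10² + 0.20² + 0.02² + 0.10² + 0.09² + 0.02² + 0.42² + 0.05² = 0.0100 + 0.0400 + 0.0004 + 0.0100 + 0.0081 + 0.0004 + 0.1764 + 0.0025 = 0.2478
B_B = 1 / 0.2478 = 4.0355
Highest B → broadest niche (most generalist): Species A (B = 6.88).

Species A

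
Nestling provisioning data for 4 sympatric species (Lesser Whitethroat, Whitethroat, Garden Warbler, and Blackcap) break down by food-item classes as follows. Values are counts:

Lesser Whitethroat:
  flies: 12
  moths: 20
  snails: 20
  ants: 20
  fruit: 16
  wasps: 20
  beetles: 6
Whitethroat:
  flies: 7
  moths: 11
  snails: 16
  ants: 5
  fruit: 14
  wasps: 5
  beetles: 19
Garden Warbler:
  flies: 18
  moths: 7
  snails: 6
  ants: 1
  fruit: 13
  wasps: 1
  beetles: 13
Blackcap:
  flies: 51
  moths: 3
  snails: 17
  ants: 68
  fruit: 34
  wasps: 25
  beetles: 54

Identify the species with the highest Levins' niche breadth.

Lesser Whitethroat

Proportions for Lesser Whitethroat (n=114): 12/114=0.1053, 20/114=0.1754, 20/114=0.1754, 20/114=0.1754, 16/114=0.1404, 20/114=0.1754, 6/114=0.0526
Proportions for Whitethroat (n=77): 7/77=0.0909, 11/77=0.1429, 16/77=0.2078, 5/77=0.0649, 14/77=0.1818, 5/77=0.0649, 19/77=0.2468
Proportions for Garden Warbler (n=59): 18/59=0.3051, 7/59=0.1186, 6/59=0.1017, 1/59=0.0169, 13/59=0.2203, 1/59=0.0169, 13/59=0.2203
Proportions for Blackcap (n=252): 51/252=0.2024, 3/252=0.0119, 17/252=0.0675, 68/252=0.2698, 34/252=0.1349, 25/252=0.0992, 54/252=0.2143
Σp_Lessᵢ² = 0.1053² + 0.1754² + 0.1754² + 0.1754² + 0.1404² + 0.1754² + 0.0526² = 0.011088 + 0.030765 + 0.030765 + 0.030765 + 0.019712 + 0.030765 + 0.002767 = 0.156627
B_Less = 1 / 0.156627 = 6.3846
Σp_Whitᵢ² = 0.0909² + 0.1429² + 0.2078² + 0.0649² + 0.1818² + 0.0649² + 0.2468² = 0.008263 + 0.020420 + 0.043181 + 0.004212 + 0.033051 + 0.004212 + 0.060910 = 0.174249
B_Whit = 1 / 0.174249 = 5.7389
Σp_Gardᵢ² = 0.3051² + 0.1186² + 0.1017² + 0.0169² + 0.2203² + 0.0169² + 0.2203² = 0.093086 + 0.014066 + 0.010343 + 0.000286 + 0.048532 + 0.000286 + 0.048532 = 0.215131
B_Gard = 1 / 0.215131 = 4.6483
Σp_Blacᵢ² = 0.2024² + 0.0119² + 0.0675² + 0.2698² + 0.1349² + 0.0992² + 0.2143² = 0.040966 + 0.000142 + 0.004556 + 0.072792 + 0.018198 + 0.009841 + 0.045924 = 0.192419
B_Blac = 1 / 0.192419 = 5.1970
Highest B → broadest niche (most generalist): Lesser Whitethroat (B = 6.38).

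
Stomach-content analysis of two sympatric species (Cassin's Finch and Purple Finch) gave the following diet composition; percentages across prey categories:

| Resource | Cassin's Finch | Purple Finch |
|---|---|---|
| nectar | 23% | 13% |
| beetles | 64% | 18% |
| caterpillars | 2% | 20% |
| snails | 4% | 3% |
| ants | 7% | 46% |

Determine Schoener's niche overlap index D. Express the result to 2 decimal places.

Convert percentages to proportions (divide by 100).
Σ|p₁ᵢ − p₂ᵢ| = 0.10 + 0.46 + 0.18 + 0.01 + 0.39 = 1.14
D = 1 − ½ × 1.14 = 1 − 0.570 = 0.4300

0.43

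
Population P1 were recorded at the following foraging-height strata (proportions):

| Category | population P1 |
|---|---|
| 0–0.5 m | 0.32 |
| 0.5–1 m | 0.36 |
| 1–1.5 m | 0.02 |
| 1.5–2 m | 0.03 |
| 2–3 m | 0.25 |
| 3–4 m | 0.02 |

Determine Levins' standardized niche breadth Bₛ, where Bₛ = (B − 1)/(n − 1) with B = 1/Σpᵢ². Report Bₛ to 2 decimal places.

Σpᵢ² = 0.32² + 0.36² + 0.02² + 0.03² + 0.25² + 0.02² = 0.1024 + 0.1296 + 0.0004 + 0.0009 + 0.0625 + 0.0004 = 0.2962
B = 1 / 0.2962 = 3.3761
Bₛ = (B − 1)/(n − 1) = (3.3761 − 1)/(6 − 1) = 2.3761/5 = 0.4752

0.48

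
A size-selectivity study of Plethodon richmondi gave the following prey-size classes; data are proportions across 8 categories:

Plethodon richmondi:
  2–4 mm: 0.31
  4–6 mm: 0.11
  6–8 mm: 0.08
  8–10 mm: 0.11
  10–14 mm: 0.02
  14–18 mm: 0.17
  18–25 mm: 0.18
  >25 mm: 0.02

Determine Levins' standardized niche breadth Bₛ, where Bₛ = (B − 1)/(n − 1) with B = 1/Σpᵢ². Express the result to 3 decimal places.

0.614

Σpᵢ² = 0.31² + 0.11² + 0.08² + 0.11² + 0.02² + 0.17² + 0.18² + 0.02² = 0.0961 + 0.0121 + 0.0064 + 0.0121 + 0.0004 + 0.0289 + 0.0324 + 0.0004 = 0.1888
B = 1 / 0.1888 = 5.29661
Bₛ = (B − 1)/(n − 1) = (5.29661 − 1)/(8 − 1) = 4.29661/7 = 0.61380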